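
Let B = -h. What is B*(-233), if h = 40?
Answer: 9320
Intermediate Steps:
B = -40 (B = -1*40 = -40)
B*(-233) = -40*(-233) = 9320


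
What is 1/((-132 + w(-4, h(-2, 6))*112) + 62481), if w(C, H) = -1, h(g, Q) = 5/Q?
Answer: 1/62237 ≈ 1.6068e-5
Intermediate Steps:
1/((-132 + w(-4, h(-2, 6))*112) + 62481) = 1/((-132 - 1*112) + 62481) = 1/((-132 - 112) + 62481) = 1/(-244 + 62481) = 1/62237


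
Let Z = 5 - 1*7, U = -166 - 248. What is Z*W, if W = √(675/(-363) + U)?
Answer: -6*I*√5591/11 ≈ -40.785*I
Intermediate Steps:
U = -414
Z = -2 (Z = 5 - 7 = -2)
W = 3*I*√5591/11 (W = √(675/(-363) - 414) = √(675*(-1/363) - 414) = √(-225/121 - 414) = √(-50319/121) = 3*I*√5591/11 ≈ 20.393*I)
Z*W = -6*I*√5591/11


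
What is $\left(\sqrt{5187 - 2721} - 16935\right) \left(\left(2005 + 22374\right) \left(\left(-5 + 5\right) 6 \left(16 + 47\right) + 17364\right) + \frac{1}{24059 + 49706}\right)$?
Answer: $- \frac{105762378203387967}{14753} + \frac{93677925778023 \sqrt{274}}{73765} \approx -7.1478 \cdot 10^{12}$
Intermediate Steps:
$\left(\sqrt{5187 - 2721} - 16935\right) \left(\left(2005 + 22374\right) \left(\left(-5 + 5\right) 6 \left(16 + 47\right) + 17364\right) + \frac{1}{24059 + 49706}\right) = \left(\sqrt{2466} - 16935\right) \left(24379 \left(0 \cdot 6 \cdot 63 + 17364\right) + \frac{1}{73765}\right) = \left(3 \sqrt{274} - 16935\right) \left(24379 \left(0 \cdot 63 + 17364\right) + \frac{1}{73765}\right) = \left(-16935 + 3 \sqrt{274}\right) \left(24379 \left(0 + 17364\right) + \frac{1}{73765}\right) = \left(-16935 + 3 \sqrt{274}\right) \left(24379 \cdot 17364 + \frac{1}{73765}\right) = \left(-16935 + 3 \sqrt{274}\right) \left(423316956 + \frac{1}{73765}\right) = \left(-16935 + 3 \sqrt{274}\right) \frac{31225975259341}{73765} = - \frac{105762378203387967}{14753} + \frac{93677925778023 \sqrt{274}}{73765}$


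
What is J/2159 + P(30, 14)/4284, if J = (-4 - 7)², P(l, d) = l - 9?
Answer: 1579/25908 ≈ 0.060946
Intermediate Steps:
P(l, d) = -9 + l
J = 121 (J = (-11)² = 121)
J/2159 + P(30, 14)/4284 = 121/2159 + (-9 + 30)/4284 = 121*(1/2159) + 21*(1/4284) = 121/2159 + 1/204 = 1579/25908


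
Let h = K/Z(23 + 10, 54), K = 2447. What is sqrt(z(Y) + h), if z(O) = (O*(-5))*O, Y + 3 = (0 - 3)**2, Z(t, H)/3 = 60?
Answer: I*sqrt(149765)/30 ≈ 12.9*I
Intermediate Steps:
Z(t, H) = 180 (Z(t, H) = 3*60 = 180)
Y = 6 (Y = -3 + (0 - 3)**2 = -3 + (-3)**2 = -3 + 9 = 6)
z(O) = -5*O**2 (z(O) = (-5*O)*O = -5*O**2)
h = 2447/180 ≈ 13.594
sqrt(z(Y) + h) = sqrt(-5*6**2 + 2447/180) = sqrt(-5*36 + 2447/180) = sqrt(-180 + 2447/180) = sqrt(-29953/180) = I*sqrt(149765)/30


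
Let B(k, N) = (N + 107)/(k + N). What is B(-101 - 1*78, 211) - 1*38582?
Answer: -617153/16 ≈ -38572.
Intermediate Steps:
B(k, N) = (107 + N)/(N + k)
B(-101 - 1*78, 211) - 1*38582 = (107 + 211)/(211 + (-101 - 1*78)) - 1*38582 = 318/(211 + (-101 - 78)) - 38582 = 318/(211 - 179) - 38582 = 318/32 - 38582 = (1/32)*318 - 38582 = 159/16 - 38582 = -617153/16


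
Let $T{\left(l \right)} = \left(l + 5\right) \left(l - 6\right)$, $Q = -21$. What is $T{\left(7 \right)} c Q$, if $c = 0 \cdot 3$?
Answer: $0$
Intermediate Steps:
$c = 0$
$T{\left(l \right)} = \left(-6 + l\right) \left(5 + l\right)$ ($T{\left(l \right)} = \left(5 + l\right) \left(-6 + l\right) = \left(-6 + l\right) \left(5 + l\right)$)
$T{\left(7 \right)} c Q = \left(-30 + 7^{2} - 7\right) 0 \left(-21\right) = \left(-30 + 49 - 7\right) 0 \left(-21\right) = 12 \cdot 0 \left(-21\right) = 0 \left(-21\right) = 0$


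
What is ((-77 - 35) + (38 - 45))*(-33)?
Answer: 3927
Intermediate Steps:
((-77 - 35) + (38 - 45))*(-33) = (-112 - 7)*(-33) = -119*(-33) = 3927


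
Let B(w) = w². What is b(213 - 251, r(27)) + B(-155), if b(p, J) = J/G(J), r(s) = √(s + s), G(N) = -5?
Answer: 24025 - 3*√6/5 ≈ 24024.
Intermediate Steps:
r(s) = √2*√s (r(s) = √(2*s) = √2*√s)
b(p, J) = -J/5 (b(p, J) = J/(-5) = J*(-⅕) = -J/5)
b(213 - 251, r(27)) + B(-155) = -√2*√27/5 + (-155)² = -√2*3*√3/5 + 24025 = -3*√6/5 + 24025 = 24025 - 3*√6/5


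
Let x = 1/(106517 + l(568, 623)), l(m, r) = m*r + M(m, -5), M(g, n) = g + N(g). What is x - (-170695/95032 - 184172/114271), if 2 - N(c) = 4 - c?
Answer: 2439947086934701/715968108950440 ≈ 3.4079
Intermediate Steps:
N(c) = -2 + c (N(c) = 2 - (4 - c) = 2 + (-4 + c) = -2 + c)
M(g, n) = -2 + 2*g (M(g, n) = g + (-2 + g) = -2 + 2*g)
l(m, r) = -2 + 2*m + m*r (l(m, r) = m*r + (-2 + 2*m) = -2 + 2*m + m*r)
x = 1/461515 (x = 1/(106517 + (-2 + 2*568 + 568*623)) = 1/(106517 + (-2 + 1136 + 353864)) = 1/(106517 + 354998) = 1/461515 ≈ 2.1668e-6)
x - (-170695/95032 - 184172/114271) = 1/461515 - (-170695/95032 - 184172/114271) = 1/461515 - (-170695*1/95032 - 184172*1/114271) = 1/461515 - (-24385/13576 - 184172/114271) = 1/461515 - 1*(-5286817407/1551343096) = 1/461515 + 5286817407/1551343096 = 2439947086934701/715968108950440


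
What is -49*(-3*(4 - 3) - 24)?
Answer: 1323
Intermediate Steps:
-49*(-3*(4 - 3) - 24) = -49*(-3*1 - 24) = -49*(-3 - 24) = -49*(-27) = 1323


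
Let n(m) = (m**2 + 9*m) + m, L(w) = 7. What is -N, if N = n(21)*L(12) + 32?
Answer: -4589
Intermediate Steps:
n(m) = m**2 + 10*m
N = 4589 (N = (21*(10 + 21))*7 + 32 = (21*31)*7 + 32 = 651*7 + 32 = 4557 + 32 = 4589)
-N = -1*4589 = -4589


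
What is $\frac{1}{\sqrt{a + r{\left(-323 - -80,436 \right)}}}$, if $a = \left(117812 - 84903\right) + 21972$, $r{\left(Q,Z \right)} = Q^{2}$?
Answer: $\frac{\sqrt{113930}}{113930} \approx 0.0029627$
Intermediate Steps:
$a = 54881$ ($a = 32909 + 21972 = 54881$)
$\frac{1}{\sqrt{a + r{\left(-323 - -80,436 \right)}}} = \frac{1}{\sqrt{54881 + \left(-323 - -80\right)^{2}}} = \frac{1}{\sqrt{54881 + \left(-323 + 80\right)^{2}}} = \frac{1}{\sqrt{54881 + \left(-243\right)^{2}}} = \frac{1}{\sqrt{54881 + 59049}} = \frac{1}{\sqrt{113930}} = \frac{\sqrt{113930}}{113930}$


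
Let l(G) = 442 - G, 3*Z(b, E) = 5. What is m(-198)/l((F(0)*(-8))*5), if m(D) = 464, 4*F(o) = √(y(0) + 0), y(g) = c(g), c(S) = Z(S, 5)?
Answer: 76908/73199 - 580*√15/73199 ≈ 1.0200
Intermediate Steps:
Z(b, E) = 5/3 (Z(b, E) = (⅓)*5 = 5/3)
c(S) = 5/3
y(g) = 5/3
F(o) = √15/12 (F(o) = √(5/3 + 0)/4 = √(5/3)/4 = (√15/3)/4 = √15/12)
m(-198)/l((F(0)*(-8))*5) = 464/(442 - (√15/12)*(-8)*5) = 464/(442 - (-2*√15/3)*5) = 464/(442 - (-10)*√15/3) = 464/(442 + 10*√15/3)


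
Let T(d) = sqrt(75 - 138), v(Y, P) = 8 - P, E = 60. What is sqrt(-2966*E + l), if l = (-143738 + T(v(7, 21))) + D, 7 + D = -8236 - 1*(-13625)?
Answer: sqrt(-316316 + 3*I*sqrt(7)) ≈ 0.007 + 562.42*I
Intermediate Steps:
D = 5382 (D = -7 + (-8236 - 1*(-13625)) = -7 + (-8236 + 13625) = -7 + 5389 = 5382)
T(d) = 3*I*sqrt(7) (T(d) = sqrt(-63) = 3*I*sqrt(7))
l = -138356 + 3*I*sqrt(7) (l = (-143738 + 3*I*sqrt(7)) + 5382 = -138356 + 3*I*sqrt(7) ≈ -1.3836e+5 + 7.9373*I)
sqrt(-2966*E + l) = sqrt(-2966*60 + (-138356 + 3*I*sqrt(7))) = sqrt(-177960 + (-138356 + 3*I*sqrt(7))) = sqrt(-316316 + 3*I*sqrt(7))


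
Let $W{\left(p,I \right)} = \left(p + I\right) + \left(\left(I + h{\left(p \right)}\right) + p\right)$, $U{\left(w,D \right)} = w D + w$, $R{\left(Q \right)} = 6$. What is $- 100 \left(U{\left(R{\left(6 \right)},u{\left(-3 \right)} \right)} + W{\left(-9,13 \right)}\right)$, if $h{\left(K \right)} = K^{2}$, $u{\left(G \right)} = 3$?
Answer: $-11300$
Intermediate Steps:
$U{\left(w,D \right)} = w + D w$ ($U{\left(w,D \right)} = D w + w = w + D w$)
$W{\left(p,I \right)} = p^{2} + 2 I + 2 p$ ($W{\left(p,I \right)} = \left(p + I\right) + \left(\left(I + p^{2}\right) + p\right) = \left(I + p\right) + \left(I + p + p^{2}\right) = p^{2} + 2 I + 2 p$)
$- 100 \left(U{\left(R{\left(6 \right)},u{\left(-3 \right)} \right)} + W{\left(-9,13 \right)}\right) = - 100 \left(6 \left(1 + 3\right) + \left(\left(-9\right)^{2} + 2 \cdot 13 + 2 \left(-9\right)\right)\right) = - 100 \left(6 \cdot 4 + \left(81 + 26 - 18\right)\right) = - 100 \left(24 + 89\right) = \left(-100\right) 113 = -11300$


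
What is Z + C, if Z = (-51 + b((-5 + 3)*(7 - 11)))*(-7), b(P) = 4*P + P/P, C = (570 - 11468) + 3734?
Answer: -7038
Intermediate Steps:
C = -7164 (C = -10898 + 3734 = -7164)
b(P) = 1 + 4*P (b(P) = 4*P + 1 = 1 + 4*P)
Z = 126 (Z = (-51 + (1 + 4*((-5 + 3)*(7 - 11))))*(-7) = (-51 + (1 + 4*(-2*(-4))))*(-7) = (-51 + (1 + 4*8))*(-7) = (-51 + (1 + 32))*(-7) = (-51 + 33)*(-7) = -18*(-7) = 126)
Z + C = 126 - 7164 = -7038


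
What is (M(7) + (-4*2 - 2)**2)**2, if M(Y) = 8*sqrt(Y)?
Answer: 10448 + 1600*sqrt(7) ≈ 14681.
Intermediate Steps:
(M(7) + (-4*2 - 2)**2)**2 = (8*sqrt(7) + (-4*2 - 2)**2)**2 = (8*sqrt(7) + (-8 - 2)**2)**2 = (8*sqrt(7) + (-10)**2)**2 = (8*sqrt(7) + 100)**2 = (100 + 8*sqrt(7))**2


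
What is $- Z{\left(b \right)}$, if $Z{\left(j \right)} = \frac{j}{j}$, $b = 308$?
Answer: $-1$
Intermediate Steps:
$Z{\left(j \right)} = 1$
$- Z{\left(b \right)} = \left(-1\right) 1 = -1$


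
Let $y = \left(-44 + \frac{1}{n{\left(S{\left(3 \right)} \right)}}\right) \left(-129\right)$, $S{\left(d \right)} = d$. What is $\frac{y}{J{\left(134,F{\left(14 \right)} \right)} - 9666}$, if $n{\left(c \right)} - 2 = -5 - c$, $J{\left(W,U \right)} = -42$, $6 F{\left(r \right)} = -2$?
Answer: $- \frac{11395}{19416} \approx -0.58689$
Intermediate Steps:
$F{\left(r \right)} = - \frac{1}{3}$ ($F{\left(r \right)} = \frac{1}{6} \left(-2\right) = - \frac{1}{3}$)
$n{\left(c \right)} = -3 - c$ ($n{\left(c \right)} = 2 - \left(5 + c\right) = -3 - c$)
$y = \frac{11395}{2}$ ($y = \left(-44 + \frac{1}{-3 - 3}\right) \left(-129\right) = \left(-44 + \frac{1}{-6}\right) \left(-129\right) = \left(-44 - \frac{1}{6}\right) \left(-129\right) = \left(- \frac{265}{6}\right) \left(-129\right) = \frac{11395}{2} \approx 5697.5$)
$\frac{y}{J{\left(134,F{\left(14 \right)} \right)} - 9666} = \frac{11395}{2 \left(-42 - 9666\right)} = \frac{11395}{2 \left(-9708\right)} = \frac{11395}{2} \left(- \frac{1}{9708}\right) = - \frac{11395}{19416}$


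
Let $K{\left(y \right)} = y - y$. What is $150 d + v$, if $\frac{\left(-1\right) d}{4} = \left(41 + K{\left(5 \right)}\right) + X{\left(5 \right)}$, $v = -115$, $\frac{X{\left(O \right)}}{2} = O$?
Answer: $-30715$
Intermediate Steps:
$X{\left(O \right)} = 2 O$
$K{\left(y \right)} = 0$
$d = -204$ ($d = - 4 \left(\left(41 + 0\right) + 2 \cdot 5\right) = - 4 \left(41 + 10\right) = \left(-4\right) 51 = -204$)
$150 d + v = 150 \left(-204\right) - 115 = -30600 - 115 = -30715$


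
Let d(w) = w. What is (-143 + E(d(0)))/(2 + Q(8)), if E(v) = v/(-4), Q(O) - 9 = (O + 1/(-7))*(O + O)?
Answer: -91/87 ≈ -1.0460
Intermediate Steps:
Q(O) = 9 + 2*O*(-⅐ + O) (Q(O) = 9 + (O + 1/(-7))*(O + O) = 9 + (O - ⅐)*(2*O) = 9 + (-⅐ + O)*(2*O) = 9 + 2*O*(-⅐ + O))
E(v) = -v/4 (E(v) = v*(-¼) = -v/4)
(-143 + E(d(0)))/(2 + Q(8)) = (-143 - ¼*0)/(2 + (9 + 2*8² - 2/7*8)) = (-143 + 0)/(2 + (9 + 2*64 - 16/7)) = -143/(2 + (9 + 128 - 16/7)) = -143/(2 + 943/7) = -143/957/7 = -143*7/957 = -91/87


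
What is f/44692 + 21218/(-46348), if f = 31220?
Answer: 62338713/258923102 ≈ 0.24076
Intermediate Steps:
f/44692 + 21218/(-46348) = 31220/44692 + 21218/(-46348) = 31220*(1/44692) + 21218*(-1/46348) = 7805/11173 - 10609/23174 = 62338713/258923102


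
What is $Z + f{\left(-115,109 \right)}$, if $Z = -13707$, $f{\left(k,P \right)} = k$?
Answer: $-13822$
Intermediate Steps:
$Z + f{\left(-115,109 \right)} = -13707 - 115 = -13822$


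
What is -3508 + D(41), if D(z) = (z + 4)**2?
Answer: -1483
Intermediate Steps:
D(z) = (4 + z)**2
-3508 + D(41) = -3508 + (4 + 41)**2 = -3508 + 45**2 = -3508 + 2025 = -1483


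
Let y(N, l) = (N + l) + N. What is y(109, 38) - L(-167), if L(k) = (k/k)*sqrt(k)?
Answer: 256 - I*sqrt(167) ≈ 256.0 - 12.923*I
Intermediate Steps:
y(N, l) = l + 2*N
L(k) = sqrt(k) (L(k) = 1*sqrt(k) = sqrt(k))
y(109, 38) - L(-167) = (38 + 2*109) - sqrt(-167) = (38 + 218) - I*sqrt(167) = 256 - I*sqrt(167)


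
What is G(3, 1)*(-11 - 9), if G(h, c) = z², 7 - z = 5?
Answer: -80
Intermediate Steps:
z = 2 (z = 7 - 1*5 = 7 - 5 = 2)
G(h, c) = 4 (G(h, c) = 2² = 4)
G(3, 1)*(-11 - 9) = 4*(-11 - 9) = 4*(-20) = -80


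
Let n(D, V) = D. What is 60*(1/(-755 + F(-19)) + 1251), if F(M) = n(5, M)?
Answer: 1876498/25 ≈ 75060.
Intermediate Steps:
F(M) = 5
60*(1/(-755 + F(-19)) + 1251) = 60*(1/(-755 + 5) + 1251) = 60*(1/(-750) + 1251) = 60*(-1/750 + 1251) = 60*(938249/750) = 1876498/25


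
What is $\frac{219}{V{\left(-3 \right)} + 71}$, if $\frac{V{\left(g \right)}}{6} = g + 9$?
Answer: $\frac{219}{107} \approx 2.0467$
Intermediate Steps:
$V{\left(g \right)} = 54 + 6 g$ ($V{\left(g \right)} = 6 \left(g + 9\right) = 6 \left(9 + g\right) = 54 + 6 g$)
$\frac{219}{V{\left(-3 \right)} + 71} = \frac{219}{\left(54 + 6 \left(-3\right)\right) + 71} = \frac{219}{\left(54 - 18\right) + 71} = \frac{219}{36 + 71} = \frac{219}{107}$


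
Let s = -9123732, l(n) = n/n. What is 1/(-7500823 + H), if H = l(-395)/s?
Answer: -9123732/68435498831437 ≈ -1.3332e-7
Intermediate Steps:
l(n) = 1
H = -1/9123732 (H = 1/(-9123732) = 1*(-1/9123732) = -1/9123732 ≈ -1.0960e-7)
1/(-7500823 + H) = 1/(-7500823 - 1/9123732) = 1/(-68435498831437/9123732) = -9123732/68435498831437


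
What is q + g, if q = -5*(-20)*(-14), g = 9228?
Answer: 7828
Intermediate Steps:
q = -1400 (q = 100*(-14) = -1400)
q + g = -1400 + 9228 = 7828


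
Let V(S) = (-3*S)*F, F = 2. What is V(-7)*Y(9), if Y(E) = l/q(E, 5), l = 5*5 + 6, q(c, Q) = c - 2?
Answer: 186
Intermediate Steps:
q(c, Q) = -2 + c
l = 31 (l = 25 + 6 = 31)
V(S) = -6*S (V(S) = -3*S*2 = -6*S)
Y(E) = 31/(-2 + E)
V(-7)*Y(9) = (-6*(-7))*(31/(-2 + 9)) = 42*(31/7) = 186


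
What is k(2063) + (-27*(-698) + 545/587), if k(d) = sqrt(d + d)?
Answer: 11063147/587 + sqrt(4126) ≈ 18911.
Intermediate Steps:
k(d) = sqrt(2)*sqrt(d) (k(d) = sqrt(2*d) = sqrt(2)*sqrt(d))
k(2063) + (-27*(-698) + 545/587) = sqrt(2)*sqrt(2063) + (-27*(-698) + 545/587) = sqrt(4126) + (18846 + 545*(1/587)) = sqrt(4126) + (18846 + 545/587) = sqrt(4126) + 11063147/587 = 11063147/587 + sqrt(4126)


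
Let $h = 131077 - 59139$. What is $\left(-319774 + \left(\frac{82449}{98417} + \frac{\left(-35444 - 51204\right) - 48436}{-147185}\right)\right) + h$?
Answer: $- \frac{3590004471134127}{14485506145} \approx -2.4783 \cdot 10^{5}$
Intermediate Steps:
$h = 71938$
$\left(-319774 + \left(\frac{82449}{98417} + \frac{\left(-35444 - 51204\right) - 48436}{-147185}\right)\right) + h = \left(-319774 + \left(\frac{82449}{98417} + \frac{\left(-35444 - 51204\right) - 48436}{-147185}\right)\right) + 71938 = \left(-319774 + \left(82449 \cdot \frac{1}{98417} + \left(-86648 - 48436\right) \left(- \frac{1}{147185}\right)\right)\right) + 71938 = \left(-319774 + \left(\frac{82449}{98417} - - \frac{135084}{147185}\right)\right) + 71938 = \left(-319774 + \left(\frac{82449}{98417} + \frac{135084}{147185}\right)\right) + 71938 = \left(-319774 + \frac{25429818093}{14485506145}\right) + 71938 = - \frac{4632062812193137}{14485506145} + 71938 = - \frac{3590004471134127}{14485506145}$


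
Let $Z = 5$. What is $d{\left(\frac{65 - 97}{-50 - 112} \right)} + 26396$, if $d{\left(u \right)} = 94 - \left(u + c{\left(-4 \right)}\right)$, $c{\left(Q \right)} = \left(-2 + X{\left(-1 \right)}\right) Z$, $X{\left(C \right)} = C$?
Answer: $\frac{2146889}{81} \approx 26505.0$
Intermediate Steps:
$c{\left(Q \right)} = -15$ ($c{\left(Q \right)} = \left(-2 - 1\right) 5 = \left(-3\right) 5 = -15$)
$d{\left(u \right)} = 109 - u$ ($d{\left(u \right)} = 94 - \left(u - 15\right) = 94 - \left(-15 + u\right) = 109 - u$)
$d{\left(\frac{65 - 97}{-50 - 112} \right)} + 26396 = \left(109 - \frac{65 - 97}{-50 - 112}\right) + 26396 = \left(109 - - \frac{32}{-162}\right) + 26396 = \left(109 - \left(-32\right) \left(- \frac{1}{162}\right)\right) + 26396 = \left(109 - \frac{16}{81}\right) + 26396 = \frac{8813}{81} + 26396 = \frac{2146889}{81}$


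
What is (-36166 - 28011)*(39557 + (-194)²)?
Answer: -4954015161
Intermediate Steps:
(-36166 - 28011)*(39557 + (-194)²) = -64177*(39557 + 37636) = -64177*77193 = -4954015161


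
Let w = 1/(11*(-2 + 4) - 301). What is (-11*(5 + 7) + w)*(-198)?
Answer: 810238/31 ≈ 26137.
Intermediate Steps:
w = -1/279 (w = 1/(11*2 - 301) = 1/(22 - 301) = 1/(-279) = -1/279 ≈ -0.0035842)
(-11*(5 + 7) + w)*(-198) = (-11*(5 + 7) - 1/279)*(-198) = (-11*12 - 1/279)*(-198) = (-132 - 1/279)*(-198) = -36829/279*(-198) = 810238/31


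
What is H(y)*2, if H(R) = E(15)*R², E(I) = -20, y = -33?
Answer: -43560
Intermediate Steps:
H(R) = -20*R²
H(y)*2 = -20*(-33)²*2 = -20*1089*2 = -21780*2 = -43560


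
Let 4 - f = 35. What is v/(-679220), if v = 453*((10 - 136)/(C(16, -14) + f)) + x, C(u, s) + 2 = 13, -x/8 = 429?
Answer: 5781/6792200 ≈ 0.00085112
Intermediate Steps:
f = -31 (f = 4 - 1*35 = 4 - 35 = -31)
x = -3432 (x = -8*429 = -3432)
C(u, s) = 11 (C(u, s) = -2 + 13 = 11)
v = -5781/10 (v = 453*((10 - 136)/(11 - 31)) - 3432 = 453*(-126/(-20)) - 3432 = 453*(-126*(-1/20)) - 3432 = 453*(63/10) - 3432 = 28539/10 - 3432 = -5781/10 ≈ -578.10)
v/(-679220) = -5781/10/(-679220) = -5781/10*(-1/679220) = 5781/6792200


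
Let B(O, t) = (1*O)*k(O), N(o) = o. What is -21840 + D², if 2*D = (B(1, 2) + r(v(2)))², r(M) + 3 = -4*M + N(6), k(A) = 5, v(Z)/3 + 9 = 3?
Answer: 10218160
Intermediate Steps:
v(Z) = -18 (v(Z) = -27 + 3*3 = -27 + 9 = -18)
B(O, t) = 5*O (B(O, t) = (1*O)*5 = O*5 = 5*O)
r(M) = 3 - 4*M (r(M) = -3 + (-4*M + 6) = -3 + (6 - 4*M) = 3 - 4*M)
D = 3200 (D = (5*1 + (3 - 4*(-18)))²/2 = (5 + (3 + 72))²/2 = (5 + 75)²/2 = (½)*80² = (½)*6400 = 3200)
-21840 + D² = -21840 + 3200² = -21840 + 10240000 = 10218160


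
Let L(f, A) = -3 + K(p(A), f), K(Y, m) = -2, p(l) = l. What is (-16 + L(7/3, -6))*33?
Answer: -693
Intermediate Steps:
L(f, A) = -5 (L(f, A) = -3 - 2 = -5)
(-16 + L(7/3, -6))*33 = (-16 - 5)*33 = -21*33 = -693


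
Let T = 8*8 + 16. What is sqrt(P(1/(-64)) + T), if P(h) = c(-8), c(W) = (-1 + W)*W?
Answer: 2*sqrt(38) ≈ 12.329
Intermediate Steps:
c(W) = W*(-1 + W)
P(h) = 72 (P(h) = -8*(-1 - 8) = -8*(-9) = 72)
T = 80 (T = 64 + 16 = 80)
sqrt(P(1/(-64)) + T) = sqrt(72 + 80) = sqrt(152) = 2*sqrt(38)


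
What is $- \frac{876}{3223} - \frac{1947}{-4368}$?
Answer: $\frac{816271}{4692688} \approx 0.17395$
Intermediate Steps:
$- \frac{876}{3223} - \frac{1947}{-4368} = \left(-876\right) \frac{1}{3223} - - \frac{649}{1456} = - \frac{876}{3223} + \frac{649}{1456} = \frac{816271}{4692688}$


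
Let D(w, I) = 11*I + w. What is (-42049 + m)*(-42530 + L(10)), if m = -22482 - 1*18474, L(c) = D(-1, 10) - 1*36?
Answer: 3524143285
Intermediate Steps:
D(w, I) = w + 11*I
L(c) = 73 (L(c) = (-1 + 11*10) - 1*36 = (-1 + 110) - 36 = 109 - 36 = 73)
m = -40956 (m = -22482 - 18474 = -40956)
(-42049 + m)*(-42530 + L(10)) = (-42049 - 40956)*(-42530 + 73) = -83005*(-42457) = 3524143285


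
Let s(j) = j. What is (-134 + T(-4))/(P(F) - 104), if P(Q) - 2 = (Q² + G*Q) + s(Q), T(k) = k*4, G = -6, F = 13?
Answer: -75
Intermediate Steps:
T(k) = 4*k
P(Q) = 2 + Q² - 5*Q (P(Q) = 2 + ((Q² - 6*Q) + Q) = 2 + (Q² - 5*Q) = 2 + Q² - 5*Q)
(-134 + T(-4))/(P(F) - 104) = (-134 + 4*(-4))/((2 + 13² - 5*13) - 104) = (-134 - 16)/((2 + 169 - 65) - 104) = -150/(106 - 104) = -150/2 = -150*½ = -75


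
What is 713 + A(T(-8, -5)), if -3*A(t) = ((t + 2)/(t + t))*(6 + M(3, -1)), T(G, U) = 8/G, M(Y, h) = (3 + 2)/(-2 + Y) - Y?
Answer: 2143/3 ≈ 714.33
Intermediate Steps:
M(Y, h) = -Y + 5/(-2 + Y) (M(Y, h) = 5/(-2 + Y) - Y = -Y + 5/(-2 + Y))
A(t) = -4*(2 + t)/(3*t) (A(t) = -(t + 2)/(t + t)*(6 + (5 - 1*3² + 2*3)/(-2 + 3))/3 = -(2 + t)/((2*t))*(6 + (5 - 1*9 + 6)/1)/3 = -(2 + t)*(1/(2*t))*(6 + 1*(5 - 9 + 6))/3 = -(2 + t)/(2*t)*(6 + 1*2)/3 = -(2 + t)/(2*t)*(6 + 2)/3 = -(2 + t)/(2*t)*8/3 = -4*(2 + t)/(3*t))
713 + A(T(-8, -5)) = 713 + 4*(-2 - 8/(-8))/(3*((8/(-8)))) = 713 + 4*(-2 - 8*(-1)/8)/(3*((8*(-⅛)))) = 713 + (4/3)*(-2 - 1*(-1))/(-1) = 713 + (4/3)*(-1)*(-2 + 1) = 713 + (4/3)*(-1)*(-1) = 713 + 4/3 = 2143/3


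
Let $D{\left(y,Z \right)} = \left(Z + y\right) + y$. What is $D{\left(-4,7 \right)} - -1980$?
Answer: $1979$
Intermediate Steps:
$D{\left(y,Z \right)} = Z + 2 y$
$D{\left(-4,7 \right)} - -1980 = \left(7 + 2 \left(-4\right)\right) - -1980 = \left(7 - 8\right) + 1980 = -1 + 1980 = 1979$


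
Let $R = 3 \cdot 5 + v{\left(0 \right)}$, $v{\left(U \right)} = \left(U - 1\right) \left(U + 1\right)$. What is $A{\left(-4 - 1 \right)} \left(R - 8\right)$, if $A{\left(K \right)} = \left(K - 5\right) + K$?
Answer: $-90$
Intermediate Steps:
$v{\left(U \right)} = \left(1 + U\right) \left(-1 + U\right)$ ($v{\left(U \right)} = \left(-1 + U\right) \left(1 + U\right) = \left(1 + U\right) \left(-1 + U\right)$)
$A{\left(K \right)} = -5 + 2 K$ ($A{\left(K \right)} = \left(-5 + K\right) + K = -5 + 2 K$)
$R = 14$ ($R = 3 \cdot 5 - \left(1 - 0^{2}\right) = 15 + \left(-1 + 0\right) = 15 - 1 = 14$)
$A{\left(-4 - 1 \right)} \left(R - 8\right) = \left(-5 + 2 \left(-4 - 1\right)\right) \left(14 - 8\right) = \left(-5 + 2 \left(-5\right)\right) 6 = \left(-5 - 10\right) 6 = \left(-15\right) 6 = -90$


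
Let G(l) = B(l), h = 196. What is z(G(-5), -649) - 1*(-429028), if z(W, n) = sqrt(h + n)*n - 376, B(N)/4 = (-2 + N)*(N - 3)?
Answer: 428652 - 649*I*sqrt(453) ≈ 4.2865e+5 - 13813.0*I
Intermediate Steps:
B(N) = 4*(-3 + N)*(-2 + N) (B(N) = 4*((-2 + N)*(N - 3)) = 4*((-2 + N)*(-3 + N)) = 4*((-3 + N)*(-2 + N)) = 4*(-3 + N)*(-2 + N))
G(l) = 24 - 20*l + 4*l**2
z(W, n) = -376 + n*sqrt(196 + n) (z(W, n) = sqrt(196 + n)*n - 376 = n*sqrt(196 + n) - 376 = -376 + n*sqrt(196 + n))
z(G(-5), -649) - 1*(-429028) = (-376 - 649*sqrt(196 - 649)) - 1*(-429028) = (-376 - 649*I*sqrt(453)) + 429028 = 428652 - 649*I*sqrt(453)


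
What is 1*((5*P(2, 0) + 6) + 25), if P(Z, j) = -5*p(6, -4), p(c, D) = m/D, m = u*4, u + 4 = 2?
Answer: -19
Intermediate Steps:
u = -2 (u = -4 + 2 = -2)
m = -8 (m = -2*4 = -8)
p(c, D) = -8/D
P(Z, j) = -10 (P(Z, j) = -(-40)/(-4) = -(-40)*(-1)/4 = -5*2 = -10)
1*((5*P(2, 0) + 6) + 25) = 1*((5*(-10) + 6) + 25) = 1*((-50 + 6) + 25) = 1*(-44 + 25) = 1*(-19) = -19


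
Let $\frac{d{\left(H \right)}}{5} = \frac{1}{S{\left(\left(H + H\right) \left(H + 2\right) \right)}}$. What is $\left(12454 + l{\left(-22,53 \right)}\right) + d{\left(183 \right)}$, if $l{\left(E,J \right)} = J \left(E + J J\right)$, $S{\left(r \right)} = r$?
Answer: $\frac{2168954431}{13542} \approx 1.6017 \cdot 10^{5}$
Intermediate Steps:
$l{\left(E,J \right)} = J \left(E + J^{2}\right)$
$d{\left(H \right)} = \frac{5}{2 H \left(2 + H\right)}$ ($d{\left(H \right)} = \frac{5}{\left(H + H\right) \left(H + 2\right)} = \frac{5}{2 H \left(2 + H\right)}$)
$\left(12454 + l{\left(-22,53 \right)}\right) + d{\left(183 \right)} = \left(12454 + 53 \left(-22 + 53^{2}\right)\right) + \frac{5}{2 \cdot 183 \left(2 + 183\right)} = \left(12454 + 53 \left(-22 + 2809\right)\right) + \frac{5}{2} \cdot \frac{1}{183} \cdot \frac{1}{185} = \left(12454 + 53 \cdot 2787\right) + \frac{5}{2} \cdot \frac{1}{183} \cdot \frac{1}{185} = \left(12454 + 147711\right) + \frac{1}{13542} = 160165 + \frac{1}{13542} = \frac{2168954431}{13542}$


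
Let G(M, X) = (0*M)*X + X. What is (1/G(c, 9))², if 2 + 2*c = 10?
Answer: 1/81 ≈ 0.012346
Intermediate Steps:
c = 4 (c = -1 + (½)*10 = -1 + 5 = 4)
G(M, X) = X (G(M, X) = 0*X + X = 0 + X = X)
(1/G(c, 9))² = (1/9)² = (⅑)² = 1/81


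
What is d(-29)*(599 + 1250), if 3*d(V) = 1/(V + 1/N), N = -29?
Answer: -53621/2526 ≈ -21.228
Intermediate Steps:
d(V) = 1/(3*(-1/29 + V)) (d(V) = 1/(3*(V + 1/(-29))) = 1/(3*(V - 1/29)) = 1/(3*(-1/29 + V)))
d(-29)*(599 + 1250) = (29/(3*(-1 + 29*(-29))))*(599 + 1250) = (29/(3*(-1 - 841)))*1849 = ((29/3)/(-842))*1849 = ((29/3)*(-1/842))*1849 = -29/2526*1849 = -53621/2526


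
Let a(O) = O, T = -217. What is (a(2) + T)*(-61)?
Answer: 13115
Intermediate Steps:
(a(2) + T)*(-61) = (2 - 217)*(-61) = -215*(-61) = 13115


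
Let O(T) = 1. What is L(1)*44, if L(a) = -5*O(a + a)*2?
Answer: -440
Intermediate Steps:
L(a) = -10 (L(a) = -5*1*2 = -5*2 = -10)
L(1)*44 = -10*44 = -440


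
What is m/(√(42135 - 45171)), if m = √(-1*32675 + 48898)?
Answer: -I*√12313257/1518 ≈ -2.3116*I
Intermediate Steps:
m = √16223 (m = √(-32675 + 48898) = √16223 ≈ 127.37)
m/(√(42135 - 45171)) = √16223/(√(42135 - 45171)) = √16223/(√(-3036)) = √16223/((2*I*√759)) = √16223*(-I*√759/1518) = -I*√12313257/1518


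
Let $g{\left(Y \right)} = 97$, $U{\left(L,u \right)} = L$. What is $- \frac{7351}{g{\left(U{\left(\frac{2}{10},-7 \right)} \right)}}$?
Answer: $- \frac{7351}{97} \approx -75.783$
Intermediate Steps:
$- \frac{7351}{g{\left(U{\left(\frac{2}{10},-7 \right)} \right)}} = - \frac{7351}{97}$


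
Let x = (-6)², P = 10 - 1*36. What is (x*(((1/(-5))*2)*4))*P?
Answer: 7488/5 ≈ 1497.6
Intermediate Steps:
P = -26 (P = 10 - 36 = -26)
x = 36
(x*(((1/(-5))*2)*4))*P = (36*(((1/(-5))*2)*4))*(-26) = (36*(((1*(-⅕))*2)*4))*(-26) = (36*(-⅕*2*4))*(-26) = (36*(-⅖*4))*(-26) = (36*(-8/5))*(-26) = -288/5*(-26) = 7488/5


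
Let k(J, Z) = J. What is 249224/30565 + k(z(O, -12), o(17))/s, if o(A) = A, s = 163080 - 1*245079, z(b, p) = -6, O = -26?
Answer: 6812100722/835433145 ≈ 8.1540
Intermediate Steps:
s = -81999 (s = 163080 - 245079 = -81999)
249224/30565 + k(z(O, -12), o(17))/s = 249224/30565 - 6/(-81999) = 249224*(1/30565) - 6*(-1/81999) = 249224/30565 + 2/27333 = 6812100722/835433145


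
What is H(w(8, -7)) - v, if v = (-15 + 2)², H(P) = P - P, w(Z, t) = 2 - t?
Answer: -169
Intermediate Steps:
H(P) = 0
v = 169 (v = (-13)² = 169)
H(w(8, -7)) - v = 0 - 1*169 = 0 - 169 = -169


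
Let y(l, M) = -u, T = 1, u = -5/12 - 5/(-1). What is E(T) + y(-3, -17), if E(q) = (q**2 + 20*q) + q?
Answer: 209/12 ≈ 17.417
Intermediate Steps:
u = 55/12 (u = -5*1/12 - 5*(-1) = -5/12 + 5 = 55/12 ≈ 4.5833)
E(q) = q**2 + 21*q
y(l, M) = -55/12 (y(l, M) = -1*55/12 = -55/12)
E(T) + y(-3, -17) = 1*(21 + 1) - 55/12 = 1*22 - 55/12 = 22 - 55/12 = 209/12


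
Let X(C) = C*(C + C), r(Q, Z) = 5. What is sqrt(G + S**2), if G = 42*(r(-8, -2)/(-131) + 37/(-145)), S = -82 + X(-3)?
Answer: 2*sqrt(368358144130)/18995 ≈ 63.904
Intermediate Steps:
X(C) = 2*C**2 (X(C) = C*(2*C) = 2*C**2)
S = -64 (S = -82 + 2*(-3)**2 = -82 + 2*9 = -82 + 18 = -64)
G = -234024/18995 (G = 42*(5/(-131) + 37/(-145)) = 42*(5*(-1/131) + 37*(-1/145)) = 42*(-5/131 - 37/145) = 42*(-5572/18995) = -234024/18995 ≈ -12.320)
sqrt(G + S**2) = sqrt(-234024/18995 + (-64)**2) = sqrt(-234024/18995 + 4096) = sqrt(77569496/18995) = 2*sqrt(368358144130)/18995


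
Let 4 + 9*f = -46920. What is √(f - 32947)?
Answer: I*√343447/3 ≈ 195.35*I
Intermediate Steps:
f = -46924/9 (f = -4/9 + (⅑)*(-46920) = -4/9 - 15640/3 = -46924/9 ≈ -5213.8)
√(f - 32947) = √(-46924/9 - 32947) = √(-343447/9) = I*√343447/3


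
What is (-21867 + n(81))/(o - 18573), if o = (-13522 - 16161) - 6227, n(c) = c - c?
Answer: 7289/18161 ≈ 0.40135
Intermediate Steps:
n(c) = 0
o = -35910 (o = -29683 - 6227 = -35910)
(-21867 + n(81))/(o - 18573) = (-21867 + 0)/(-35910 - 18573) = -21867/(-54483) = -21867*(-1/54483) = 7289/18161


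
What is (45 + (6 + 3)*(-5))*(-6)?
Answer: 0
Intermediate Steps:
(45 + (6 + 3)*(-5))*(-6) = (45 + 9*(-5))*(-6) = (45 - 45)*(-6) = 0*(-6) = 0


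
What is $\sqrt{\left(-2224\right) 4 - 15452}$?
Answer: $2 i \sqrt{6087} \approx 156.04 i$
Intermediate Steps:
$\sqrt{\left(-2224\right) 4 - 15452} = \sqrt{-8896 - 15452} = \sqrt{-24348} = 2 i \sqrt{6087}$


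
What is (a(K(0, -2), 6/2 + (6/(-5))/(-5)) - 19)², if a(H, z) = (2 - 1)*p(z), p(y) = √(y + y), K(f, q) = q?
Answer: 9187/25 - 342*√2/5 ≈ 270.75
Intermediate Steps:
p(y) = √2*√y (p(y) = √(2*y) = √2*√y)
a(H, z) = √2*√z (a(H, z) = (2 - 1)*(√2*√z) = 1*(√2*√z) = √2*√z)
(a(K(0, -2), 6/2 + (6/(-5))/(-5)) - 19)² = (√2*√(6/2 + (6/(-5))/(-5)) - 19)² = (√2*√(6*(½) + (6*(-⅕))*(-⅕)) - 19)² = (√2*√(3 - 6/5*(-⅕)) - 19)² = (√2*√(3 + 6/25) - 19)² = (√2*√(81/25) - 19)² = (√2*(9/5) - 19)² = (9*√2/5 - 19)² = (-19 + 9*√2/5)²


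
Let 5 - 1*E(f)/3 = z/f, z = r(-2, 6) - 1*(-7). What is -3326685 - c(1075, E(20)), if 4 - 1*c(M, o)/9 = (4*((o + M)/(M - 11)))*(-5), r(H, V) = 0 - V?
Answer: -3539827317/1064 ≈ -3.3269e+6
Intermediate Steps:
r(H, V) = -V
z = 1 (z = -1*6 - 1*(-7) = -6 + 7 = 1)
E(f) = 15 - 3/f
c(M, o) = 36 + 180*(M + o)/(-11 + M) (c(M, o) = 36 - 9*4*((o + M)/(M - 11))*(-5) = 36 - 9*4*((M + o)/(-11 + M))*(-5) = 36 - 9*4*(M + o)/(-11 + M)*(-5) = 36 - (-180)*(M + o)/(-11 + M) = 36 + 180*(M + o)/(-11 + M))
-3326685 - c(1075, E(20)) = -3326685 - 36*(-11 + 5*(15 - 3/20) + 6*1075)/(-11 + 1075) = -3326685 - 36*(-11 + 5*(15 - 3*1/20) + 6450)/1064 = -3326685 - 36*(-11 + 5*(15 - 3/20) + 6450)/1064 = -3326685 - 36*(-11 + 5*(297/20) + 6450)/1064 = -3326685 - 36*(-11 + 297/4 + 6450)/1064 = -3326685 - 36*26053/(1064*4) = -3326685 - 1*234477/1064 = -3326685 - 234477/1064 = -3539827317/1064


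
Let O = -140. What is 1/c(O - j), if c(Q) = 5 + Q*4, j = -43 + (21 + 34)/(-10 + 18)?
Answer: -2/821 ≈ -0.0024361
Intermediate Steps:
j = -289/8 (j = -43 + 55/8 = -289/8 ≈ -36.125)
c(Q) = 5 + 4*Q
1/c(O - j) = 1/(5 + 4*(-140 - 1*(-289/8))) = 1/(5 + 4*(-140 + 289/8)) = 1/(5 + 4*(-831/8)) = 1/(5 - 831/2) = 1/(-821/2) = -2/821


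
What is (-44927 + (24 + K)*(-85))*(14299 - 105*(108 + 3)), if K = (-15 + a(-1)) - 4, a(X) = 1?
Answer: -120135428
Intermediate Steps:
K = -18 (K = (-15 + 1) - 4 = -14 - 4 = -18)
(-44927 + (24 + K)*(-85))*(14299 - 105*(108 + 3)) = (-44927 + (24 - 18)*(-85))*(14299 - 105*(108 + 3)) = (-44927 + 6*(-85))*(14299 - 105*111) = (-44927 - 510)*(14299 - 11655) = -45437*2644 = -120135428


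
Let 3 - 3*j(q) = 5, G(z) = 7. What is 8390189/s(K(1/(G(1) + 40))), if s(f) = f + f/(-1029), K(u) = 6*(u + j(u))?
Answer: -57967815801/26728 ≈ -2.1688e+6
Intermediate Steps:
j(q) = -⅔ (j(q) = 1 - ⅓*5 = 1 - 5/3 = -⅔)
K(u) = -4 + 6*u (K(u) = 6*(u - ⅔) = 6*(-⅔ + u) = -4 + 6*u)
s(f) = 1028*f/1029 (s(f) = f + f*(-1/1029) = f - f/1029 = 1028*f/1029)
8390189/s(K(1/(G(1) + 40))) = 8390189/((1028*(-4 + 6/(7 + 40))/1029)) = 8390189/((1028*(-4 + 6/47)/1029)) = 8390189/(((1028/1029)*(-182/47))) = 8390189/(-26728/6909) = 8390189*(-6909/26728) = -57967815801/26728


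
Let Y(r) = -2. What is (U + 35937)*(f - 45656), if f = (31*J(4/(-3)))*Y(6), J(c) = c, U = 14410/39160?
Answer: -437288768540/267 ≈ -1.6378e+9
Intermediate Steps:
U = 131/356 (U = 14410*(1/39160) = 131/356 ≈ 0.36798)
f = 248/3 (f = (31*(4/(-3)))*(-2) = (31*(4*(-⅓)))*(-2) = (31*(-4/3))*(-2) = -124/3*(-2) = 248/3 ≈ 82.667)
(U + 35937)*(f - 45656) = (131/356 + 35937)*(248/3 - 45656) = (12793703/356)*(-136720/3) = -437288768540/267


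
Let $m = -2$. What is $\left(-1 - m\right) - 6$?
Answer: $-5$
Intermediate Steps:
$\left(-1 - m\right) - 6 = \left(-1 - -2\right) - 6 = \left(-1 + 2\right) - 6 = 1 - 6 = -5$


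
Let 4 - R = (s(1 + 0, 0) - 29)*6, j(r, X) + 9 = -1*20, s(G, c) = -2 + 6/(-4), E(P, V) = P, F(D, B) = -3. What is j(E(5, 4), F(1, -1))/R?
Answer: -29/199 ≈ -0.14573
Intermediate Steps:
s(G, c) = -7/2 (s(G, c) = -2 + 6*(-¼) = -2 - 3/2 = -7/2)
j(r, X) = -29 (j(r, X) = -9 - 1*20 = -9 - 20 = -29)
R = 199 (R = 4 - (-7/2 - 29)*6 = 4 - (-65)*6/2 = 4 - 1*(-195) = 4 + 195 = 199)
j(E(5, 4), F(1, -1))/R = -29/199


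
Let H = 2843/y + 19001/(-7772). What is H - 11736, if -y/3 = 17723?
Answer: -4850693396413/413229468 ≈ -11739.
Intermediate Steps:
y = -53169 (y = -3*17723 = -53169)
H = -1032359965/413229468 (H = 2843/(-53169) + 19001/(-7772) = 2843*(-1/53169) + 19001*(-1/7772) = -2843/53169 - 19001/7772 = -1032359965/413229468 ≈ -2.4983)
H - 11736 = -1032359965/413229468 - 11736 = -4850693396413/413229468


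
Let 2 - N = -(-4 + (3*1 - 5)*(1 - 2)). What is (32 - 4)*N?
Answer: 0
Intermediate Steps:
N = 0 (N = 2 - (-1)*(-4 + (3*1 - 5)*(1 - 2)) = 2 - (-1)*(-4 + (3 - 5)*(-1)) = 2 - (-1)*(-4 - 2*(-1)) = 2 - (-1)*(-4 + 2) = 2 - (-1)*(-2) = 2 - 1*2 = 2 - 2 = 0)
(32 - 4)*N = (32 - 4)*0 = 28*0 = 0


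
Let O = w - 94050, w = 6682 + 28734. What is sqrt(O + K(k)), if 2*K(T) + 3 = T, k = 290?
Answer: I*sqrt(233962)/2 ≈ 241.85*I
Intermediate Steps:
K(T) = -3/2 + T/2
w = 35416
O = -58634 (O = 35416 - 94050 = -58634)
sqrt(O + K(k)) = sqrt(-58634 + (-3/2 + (1/2)*290)) = sqrt(-58634 + (-3/2 + 145)) = sqrt(-58634 + 287/2) = sqrt(-116981/2) = I*sqrt(233962)/2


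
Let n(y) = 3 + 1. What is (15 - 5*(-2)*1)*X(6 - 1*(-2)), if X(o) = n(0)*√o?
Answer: 200*√2 ≈ 282.84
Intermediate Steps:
n(y) = 4
X(o) = 4*√o
(15 - 5*(-2)*1)*X(6 - 1*(-2)) = (15 - 5*(-2)*1)*(4*√(6 - 1*(-2))) = (15 + 10*1)*(4*√(6 + 2)) = (15 + 10)*(4*√8) = 25*(4*(2*√2)) = 25*(8*√2) = 200*√2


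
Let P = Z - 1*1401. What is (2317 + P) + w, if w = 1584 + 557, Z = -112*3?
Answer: 2721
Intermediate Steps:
Z = -336
w = 2141
P = -1737 (P = -336 - 1*1401 = -336 - 1401 = -1737)
(2317 + P) + w = (2317 - 1737) + 2141 = 580 + 2141 = 2721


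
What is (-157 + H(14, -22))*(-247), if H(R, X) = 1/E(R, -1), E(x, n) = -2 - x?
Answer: 620711/16 ≈ 38794.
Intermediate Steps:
H(R, X) = 1/(-2 - R)
(-157 + H(14, -22))*(-247) = (-157 - 1/(2 + 14))*(-247) = (-157 - 1/16)*(-247) = -2513/16*(-247) = 620711/16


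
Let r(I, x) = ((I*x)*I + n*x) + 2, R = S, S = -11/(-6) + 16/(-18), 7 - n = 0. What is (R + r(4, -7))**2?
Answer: 8094025/324 ≈ 24982.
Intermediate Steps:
n = 7 (n = 7 - 1*0 = 7 + 0 = 7)
S = 17/18 (S = -11*(-1/6) + 16*(-1/18) = 11/6 - 8/9 = 17/18 ≈ 0.94444)
R = 17/18 ≈ 0.94444
r(I, x) = 2 + 7*x + x*I**2 (r(I, x) = ((I*x)*I + 7*x) + 2 = (x*I**2 + 7*x) + 2 = (7*x + x*I**2) + 2 = 2 + 7*x + x*I**2)
(R + r(4, -7))**2 = (17/18 + (2 + 7*(-7) - 7*4**2))**2 = (17/18 + (2 - 49 - 7*16))**2 = (17/18 + (2 - 49 - 112))**2 = (17/18 - 159)**2 = (-2845/18)**2 = 8094025/324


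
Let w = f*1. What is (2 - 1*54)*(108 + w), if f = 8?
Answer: -6032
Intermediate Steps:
w = 8 (w = 8*1 = 8)
(2 - 1*54)*(108 + w) = (2 - 1*54)*(108 + 8) = (2 - 54)*116 = -52*116 = -6032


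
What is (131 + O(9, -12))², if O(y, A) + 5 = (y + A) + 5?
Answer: 16384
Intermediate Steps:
O(y, A) = A + y (O(y, A) = -5 + ((y + A) + 5) = -5 + ((A + y) + 5) = -5 + (5 + A + y) = A + y)
(131 + O(9, -12))² = (131 + (-12 + 9))² = (131 - 3)² = 128² = 16384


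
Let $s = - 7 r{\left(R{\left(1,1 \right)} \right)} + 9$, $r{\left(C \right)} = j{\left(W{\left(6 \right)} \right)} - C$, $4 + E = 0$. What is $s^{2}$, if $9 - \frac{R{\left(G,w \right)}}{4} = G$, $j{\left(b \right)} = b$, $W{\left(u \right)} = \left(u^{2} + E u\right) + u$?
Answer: $11449$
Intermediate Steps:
$E = -4$ ($E = -4 + 0 = -4$)
$W{\left(u \right)} = u^{2} - 3 u$ ($W{\left(u \right)} = \left(u^{2} - 4 u\right) + u = u^{2} - 3 u$)
$R{\left(G,w \right)} = 36 - 4 G$
$r{\left(C \right)} = 18 - C$ ($r{\left(C \right)} = 6 \left(-3 + 6\right) - C = 6 \cdot 3 - C = 18 - C$)
$s = 107$ ($s = - 7 \left(18 - \left(36 - 4\right)\right) + 9 = - 7 \left(18 - 32\right) + 9 = \left(-7\right) \left(-14\right) + 9 = 98 + 9 = 107$)
$s^{2} = 107^{2} = 11449$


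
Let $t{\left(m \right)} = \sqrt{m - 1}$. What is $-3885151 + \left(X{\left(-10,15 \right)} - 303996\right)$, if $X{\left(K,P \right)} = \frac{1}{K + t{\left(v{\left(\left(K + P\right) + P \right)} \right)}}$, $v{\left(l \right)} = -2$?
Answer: $- \frac{431482151}{103} - \frac{i \sqrt{3}}{103} \approx -4.1891 \cdot 10^{6} - 0.016816 i$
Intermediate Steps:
$t{\left(m \right)} = \sqrt{-1 + m}$
$X{\left(K,P \right)} = \frac{1}{K + i \sqrt{3}}$ ($X{\left(K,P \right)} = \frac{1}{K + \sqrt{-1 - 2}} = \frac{1}{K + \sqrt{-3}} = \frac{1}{K + i \sqrt{3}}$)
$-3885151 + \left(X{\left(-10,15 \right)} - 303996\right) = -3885151 + \left(\frac{1}{-10 + i \sqrt{3}} - 303996\right) = -3885151 - \left(303996 - \frac{1}{-10 + i \sqrt{3}}\right) = -4189147 + \frac{1}{-10 + i \sqrt{3}}$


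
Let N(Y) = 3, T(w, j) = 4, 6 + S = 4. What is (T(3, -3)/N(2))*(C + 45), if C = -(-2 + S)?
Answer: 196/3 ≈ 65.333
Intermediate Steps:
S = -2 (S = -6 + 4 = -2)
C = 4 (C = -(-2 - 2) = -1*(-4) = 4)
(T(3, -3)/N(2))*(C + 45) = (4/3)*(4 + 45) = (4*(1/3))*49 = (4/3)*49 = 196/3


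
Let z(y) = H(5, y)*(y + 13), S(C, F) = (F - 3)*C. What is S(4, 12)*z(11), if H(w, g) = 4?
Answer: 3456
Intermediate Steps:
S(C, F) = C*(-3 + F) (S(C, F) = (-3 + F)*C = C*(-3 + F))
z(y) = 52 + 4*y (z(y) = 4*(y + 13) = 4*(13 + y) = 52 + 4*y)
S(4, 12)*z(11) = (4*(-3 + 12))*(52 + 4*11) = (4*9)*(52 + 44) = 36*96 = 3456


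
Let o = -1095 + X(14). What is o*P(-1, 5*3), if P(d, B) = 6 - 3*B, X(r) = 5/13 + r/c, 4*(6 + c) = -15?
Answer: 42746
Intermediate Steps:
c = -39/4 (c = -6 + (1/4)*(-15) = -6 - 15/4 = -39/4 ≈ -9.7500)
X(r) = 5/13 - 4*r/39 (X(r) = 5/13 + r/(-39/4) = 5*(1/13) + r*(-4/39) = 5/13 - 4*r/39)
o = -42746/39 (o = -1095 + (5/13 - 4/39*14) = -1095 + (5/13 - 56/39) = -1095 - 41/39 = -42746/39 ≈ -1096.1)
o*P(-1, 5*3) = -42746*(6 - 15*3)/39 = -42746*(6 - 3*15)/39 = -42746*(6 - 45)/39 = -42746/39*(-39) = 42746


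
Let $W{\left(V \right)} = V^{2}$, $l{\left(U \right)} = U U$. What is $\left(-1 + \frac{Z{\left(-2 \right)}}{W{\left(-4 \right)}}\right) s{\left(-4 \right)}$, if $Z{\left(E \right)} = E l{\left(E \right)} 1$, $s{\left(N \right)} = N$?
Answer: $6$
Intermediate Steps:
$l{\left(U \right)} = U^{2}$
$Z{\left(E \right)} = E^{3}$ ($Z{\left(E \right)} = E E^{2} \cdot 1 = E^{3} \cdot 1 = E^{3}$)
$\left(-1 + \frac{Z{\left(-2 \right)}}{W{\left(-4 \right)}}\right) s{\left(-4 \right)} = \left(-1 + \frac{\left(-2\right)^{3}}{\left(-4\right)^{2}}\right) \left(-4\right) = \left(-1 - \frac{8}{16}\right) \left(-4\right) = \left(-1 - \frac{1}{2}\right) \left(-4\right) = \left(- \frac{3}{2}\right) \left(-4\right) = 6$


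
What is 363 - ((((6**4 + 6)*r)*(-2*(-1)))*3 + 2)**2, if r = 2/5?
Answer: -244412881/25 ≈ -9.7765e+6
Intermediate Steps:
r = 2/5 (r = 2*(1/5) = 2/5 ≈ 0.40000)
363 - ((((6**4 + 6)*r)*(-2*(-1)))*3 + 2)**2 = 363 - ((((6**4 + 6)*(2/5))*(-2*(-1)))*3 + 2)**2 = 363 - ((((1296 + 6)*(2/5))*2)*3 + 2)**2 = 363 - (((1302*(2/5))*2)*3 + 2)**2 = 363 - (((2604/5)*2)*3 + 2)**2 = 363 - ((5208/5)*3 + 2)**2 = 363 - (15624/5 + 2)**2 = 363 - (15634/5)**2 = 363 - 1*244421956/25 = 363 - 244421956/25 = -244412881/25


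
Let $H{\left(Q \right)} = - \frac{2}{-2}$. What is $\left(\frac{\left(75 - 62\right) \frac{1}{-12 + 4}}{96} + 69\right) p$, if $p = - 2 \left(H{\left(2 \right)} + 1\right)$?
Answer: $- \frac{52979}{192} \approx -275.93$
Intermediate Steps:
$H{\left(Q \right)} = 1$ ($H{\left(Q \right)} = \left(-2\right) \left(- \frac{1}{2}\right) = 1$)
$p = -4$ ($p = - 2 \left(1 + 1\right) = \left(-2\right) 2 = -4$)
$\left(\frac{\left(75 - 62\right) \frac{1}{-12 + 4}}{96} + 69\right) p = \left(\frac{\left(75 - 62\right) \frac{1}{-12 + 4}}{96} + 69\right) \left(-4\right) = \left(\frac{13}{-8} \cdot \frac{1}{96} + 69\right) \left(-4\right) = \left(13 \left(- \frac{1}{8}\right) \frac{1}{96} + 69\right) \left(-4\right) = \left(\left(- \frac{13}{8}\right) \frac{1}{96} + 69\right) \left(-4\right) = \left(- \frac{13}{768} + 69\right) \left(-4\right) = \frac{52979}{768} \left(-4\right) = - \frac{52979}{192}$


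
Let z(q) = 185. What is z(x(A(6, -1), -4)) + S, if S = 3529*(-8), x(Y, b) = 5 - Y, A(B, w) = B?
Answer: -28047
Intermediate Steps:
S = -28232
z(x(A(6, -1), -4)) + S = 185 - 28232 = -28047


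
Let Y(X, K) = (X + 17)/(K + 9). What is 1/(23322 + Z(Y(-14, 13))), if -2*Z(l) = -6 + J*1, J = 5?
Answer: 2/46645 ≈ 4.2877e-5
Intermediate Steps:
Y(X, K) = (17 + X)/(9 + K)
Z(l) = 1/2 (Z(l) = -(-6 + 5*1)/2 = -(-6 + 5)/2 = -1/2*(-1) = 1/2)
1/(23322 + Z(Y(-14, 13))) = 1/(23322 + 1/2) = 1/(46645/2) = 2/46645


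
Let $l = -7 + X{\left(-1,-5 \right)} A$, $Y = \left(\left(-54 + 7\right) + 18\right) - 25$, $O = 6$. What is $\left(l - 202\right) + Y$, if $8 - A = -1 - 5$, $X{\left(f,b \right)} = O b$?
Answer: $-683$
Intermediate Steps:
$Y = -54$ ($Y = \left(-47 + 18\right) - 25 = -29 - 25 = -54$)
$X{\left(f,b \right)} = 6 b$
$A = 14$ ($A = 8 - \left(-1 - 5\right) = 8 - -6 = 8 + 6 = 14$)
$l = -427$ ($l = -7 + 6 \left(-5\right) 14 = -7 - 420 = -427$)
$\left(l - 202\right) + Y = \left(-427 - 202\right) - 54 = -629 - 54 = -683$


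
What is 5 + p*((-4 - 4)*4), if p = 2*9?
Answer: -571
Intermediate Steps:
p = 18
5 + p*((-4 - 4)*4) = 5 + 18*((-4 - 4)*4) = 5 + 18*(-8*4) = 5 + 18*(-32) = 5 - 576 = -571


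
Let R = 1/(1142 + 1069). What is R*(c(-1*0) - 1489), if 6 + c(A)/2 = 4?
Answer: -1493/2211 ≈ -0.67526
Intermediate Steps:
c(A) = -4 (c(A) = -12 + 2*4 = -12 + 8 = -4)
R = 1/2211 ≈ 0.00045228
R*(c(-1*0) - 1489) = (-4 - 1489)/2211 = (1/2211)*(-1493) = -1493/2211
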